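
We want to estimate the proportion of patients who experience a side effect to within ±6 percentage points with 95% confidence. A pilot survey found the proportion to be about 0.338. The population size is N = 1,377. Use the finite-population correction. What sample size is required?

n = 204

For a proportion with margin E = 0.06 at 95% confidence, z = 1.960.
n = p̂(1−p̂)(z/E)² = 0.338 × 0.662 × (1.960/0.06)² = 238.77 — call this n₀.
Finite-population correction with N = 1,377: n = n₀ / (1 + (n₀−1)/N) = 238.77 / 1.173 = 203.55
Round up: n = 204.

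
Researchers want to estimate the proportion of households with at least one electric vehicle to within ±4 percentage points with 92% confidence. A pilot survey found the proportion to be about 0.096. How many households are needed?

167

For a proportion with margin E = 0.04 at 92% confidence, z = 1.751.
n = p̂(1−p̂)(z/E)² = 0.096 × 0.904 × (1.751/0.04)² = 166.30
Round up: n = 167.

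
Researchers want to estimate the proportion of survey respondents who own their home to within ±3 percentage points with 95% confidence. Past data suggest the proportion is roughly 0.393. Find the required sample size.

1019

For a proportion with margin E = 0.03 at 95% confidence, z = 1.960.
n = p̂(1−p̂)(z/E)² = 0.393 × 0.607 × (1.960/0.03)² = 1018.24
Round up: n = 1019.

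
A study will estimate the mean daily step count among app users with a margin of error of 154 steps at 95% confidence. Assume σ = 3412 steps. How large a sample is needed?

1886

For a mean, the margin of error is E = z·σ/√n, so n = (zσ/E)².
At 95% confidence, z = 1.960.
n = (1.960 × 3412 / 154)² = 1885.77
Round up: n = 1886.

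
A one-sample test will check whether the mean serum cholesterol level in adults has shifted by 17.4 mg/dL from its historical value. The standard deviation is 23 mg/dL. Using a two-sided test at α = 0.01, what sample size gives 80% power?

For a one-sample z-test, n = ((z_{α/2} + z_β)·σ/δ)².
z_{α/2} = 2.576 (two-sided α = 0.01); z_β = 0.842 (power 80% → β = 0.2).
n = (3.418 × 23 / 17.4)² = 20.41
Round up: n = 21.

n = 21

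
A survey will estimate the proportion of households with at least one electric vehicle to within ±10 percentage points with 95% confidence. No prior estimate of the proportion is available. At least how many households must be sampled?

For a proportion with margin E = 0.1 at 95% confidence, z = 1.960.
With no prior estimate, use p = 0.5, which maximizes p(1−p) at 0.25.
n = 0.25 × (z/E)² = 0.25 × (1.960/0.1)² = 96.04
Round up: n = 97.

97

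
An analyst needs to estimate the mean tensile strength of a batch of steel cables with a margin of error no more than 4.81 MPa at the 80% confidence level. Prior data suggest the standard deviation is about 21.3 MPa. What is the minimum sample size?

33

For a mean, the margin of error is E = z·σ/√n, so n = (zσ/E)².
At 80% confidence, z = 1.282.
n = (1.282 × 21.3 / 4.81)² = 32.23
Round up: n = 33.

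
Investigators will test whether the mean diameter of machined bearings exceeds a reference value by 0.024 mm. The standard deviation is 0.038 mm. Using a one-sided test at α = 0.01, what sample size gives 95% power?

n = 40

For a one-sample z-test, n = ((z_α + z_β)·σ/δ)².
z_α = 2.326 (one-sided α = 0.01); z_β = 1.645 (power 95% → β = 0.05).
n = (3.971 × 0.038 / 0.024)² = 39.53
Round up: n = 40.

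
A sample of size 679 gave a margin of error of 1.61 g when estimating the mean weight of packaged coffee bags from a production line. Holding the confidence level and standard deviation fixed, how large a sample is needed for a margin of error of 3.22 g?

Margin of error scales as 1/√n, so n₂ = n₁·(E₁/E₂)².
n₂ = 679 × (1.61/3.22)² = 679 × 0.25 = 169.75
Round up: n₂ = 170.

n = 170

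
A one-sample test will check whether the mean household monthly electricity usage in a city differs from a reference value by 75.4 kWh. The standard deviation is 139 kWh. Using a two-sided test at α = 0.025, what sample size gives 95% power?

52

For a one-sample z-test, n = ((z_{α/2} + z_β)·σ/δ)².
z_{α/2} = 2.241 (two-sided α = 0.025); z_β = 1.645 (power 95% → β = 0.05).
n = (3.886 × 139 / 75.4)² = 51.32
Round up: n = 52.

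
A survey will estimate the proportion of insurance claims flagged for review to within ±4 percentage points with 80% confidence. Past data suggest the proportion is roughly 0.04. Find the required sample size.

For a proportion with margin E = 0.04 at 80% confidence, z = 1.282.
n = p̂(1−p̂)(z/E)² = 0.04 × 0.96 × (1.282/0.04)² = 39.44
Round up: n = 40.

40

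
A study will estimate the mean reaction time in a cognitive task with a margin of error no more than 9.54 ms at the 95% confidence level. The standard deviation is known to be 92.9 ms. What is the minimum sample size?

For a mean, the margin of error is E = z·σ/√n, so n = (zσ/E)².
At 95% confidence, z = 1.960.
n = (1.960 × 92.9 / 9.54)² = 364.29
Round up: n = 365.

365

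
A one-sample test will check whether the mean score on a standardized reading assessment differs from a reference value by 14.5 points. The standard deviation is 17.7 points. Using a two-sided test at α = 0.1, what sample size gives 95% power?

For a one-sample z-test, n = ((z_{α/2} + z_β)·σ/δ)².
z_{α/2} = 1.645 (two-sided α = 0.1); z_β = 1.645 (power 95% → β = 0.05).
n = (3.290 × 17.7 / 14.5)² = 16.13
Round up: n = 17.

n = 17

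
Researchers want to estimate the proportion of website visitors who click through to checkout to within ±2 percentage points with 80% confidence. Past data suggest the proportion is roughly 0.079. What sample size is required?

For a proportion with margin E = 0.02 at 80% confidence, z = 1.282.
n = p̂(1−p̂)(z/E)² = 0.079 × 0.921 × (1.282/0.02)² = 298.95
Round up: n = 299.

299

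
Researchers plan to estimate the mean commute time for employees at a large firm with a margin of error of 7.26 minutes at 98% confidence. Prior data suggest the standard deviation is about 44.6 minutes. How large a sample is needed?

For a mean, the margin of error is E = z·σ/√n, so n = (zσ/E)².
At 98% confidence, z = 2.326.
n = (2.326 × 44.6 / 7.26)² = 204.18
Round up: n = 205.

205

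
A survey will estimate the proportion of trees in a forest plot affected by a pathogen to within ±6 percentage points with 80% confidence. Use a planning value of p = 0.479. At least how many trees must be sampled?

For a proportion with margin E = 0.06 at 80% confidence, z = 1.282.
n = p̂(1−p̂)(z/E)² = 0.479 × 0.521 × (1.282/0.06)² = 113.93
Round up: n = 114.

114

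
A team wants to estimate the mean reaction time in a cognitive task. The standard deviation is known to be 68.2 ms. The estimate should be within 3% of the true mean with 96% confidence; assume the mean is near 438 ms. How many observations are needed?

n = 114

For a mean, the margin of error is E = z·σ/√n, so n = (zσ/E)².
At 96% confidence, z = 2.054.
E = 3% of 438 = 13.14 ms.
n = (2.054 × 68.2 / 13.14)² = 113.65
Round up: n = 114.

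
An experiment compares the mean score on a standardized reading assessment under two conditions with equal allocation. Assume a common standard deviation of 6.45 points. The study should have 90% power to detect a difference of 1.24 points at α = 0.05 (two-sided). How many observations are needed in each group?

For two equal groups, n per group = 2·((z_{α/2} + z_β)·σ/δ)².
z_{α/2} = 1.960; z_β = 1.282 (power 90%).
n = 2 × (3.242 × 6.45 / 1.24)² = 2 × 284.38 = 568.76
Round up: n = 569 per group.

569 per group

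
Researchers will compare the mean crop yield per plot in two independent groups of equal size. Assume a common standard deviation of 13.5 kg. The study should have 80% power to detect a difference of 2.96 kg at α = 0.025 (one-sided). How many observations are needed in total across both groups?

For two equal groups, n per group = 2·((z_α + z_β)·σ/δ)².
z_α = 1.960; z_β = 0.842 (power 80%).
n = 2 × (2.802 × 13.5 / 2.96)² = 2 × 163.31 = 326.62
Round up: n = 327 per group.
Total across both groups: 2 × 327 = 654.

654 total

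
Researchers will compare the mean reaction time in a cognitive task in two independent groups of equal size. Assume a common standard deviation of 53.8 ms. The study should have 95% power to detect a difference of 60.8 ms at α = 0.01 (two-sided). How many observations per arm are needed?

28 per group

For two equal groups, n per group = 2·((z_{α/2} + z_β)·σ/δ)².
z_{α/2} = 2.576; z_β = 1.645 (power 95%).
n = 2 × (4.221 × 53.8 / 60.8)² = 2 × 13.95 = 27.90
Round up: n = 28 per group.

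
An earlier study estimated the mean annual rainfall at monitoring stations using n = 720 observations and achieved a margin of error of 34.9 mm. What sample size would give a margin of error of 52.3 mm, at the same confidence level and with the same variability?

321

Margin of error scales as 1/√n, so n₂ = n₁·(E₁/E₂)².
n₂ = 720 × (34.9/52.3)² = 720 × 0.4453 = 320.62
Round up: n₂ = 321.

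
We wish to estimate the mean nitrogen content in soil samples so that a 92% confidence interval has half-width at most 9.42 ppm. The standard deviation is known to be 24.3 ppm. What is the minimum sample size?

For a mean, the margin of error is E = z·σ/√n, so n = (zσ/E)².
At 92% confidence, z = 1.751.
n = (1.751 × 24.3 / 9.42)² = 20.40
Round up: n = 21.

21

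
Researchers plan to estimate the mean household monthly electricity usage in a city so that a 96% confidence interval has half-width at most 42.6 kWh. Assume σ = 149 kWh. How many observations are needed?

For a mean, the margin of error is E = z·σ/√n, so n = (zσ/E)².
At 96% confidence, z = 2.054.
n = (2.054 × 149 / 42.6)² = 51.61
Round up: n = 52.

52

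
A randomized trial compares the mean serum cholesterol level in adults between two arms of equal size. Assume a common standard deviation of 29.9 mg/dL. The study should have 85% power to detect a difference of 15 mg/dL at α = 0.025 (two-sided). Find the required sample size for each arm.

For two equal groups, n per group = 2·((z_{α/2} + z_β)·σ/δ)².
z_{α/2} = 2.241; z_β = 1.036 (power 85%).
n = 2 × (3.277 × 29.9 / 15)² = 2 × 42.67 = 85.34
Round up: n = 86 per group.

86 per group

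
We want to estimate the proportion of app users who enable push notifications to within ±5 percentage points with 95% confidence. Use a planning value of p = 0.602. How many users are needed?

For a proportion with margin E = 0.05 at 95% confidence, z = 1.960.
n = p̂(1−p̂)(z/E)² = 0.602 × 0.398 × (1.960/0.05)² = 368.17
Round up: n = 369.

n = 369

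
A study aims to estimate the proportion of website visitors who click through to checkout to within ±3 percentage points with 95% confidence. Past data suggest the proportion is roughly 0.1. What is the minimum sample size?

For a proportion with margin E = 0.03 at 95% confidence, z = 1.960.
n = p̂(1−p̂)(z/E)² = 0.1 × 0.9 × (1.960/0.03)² = 384.16
Round up: n = 385.

n = 385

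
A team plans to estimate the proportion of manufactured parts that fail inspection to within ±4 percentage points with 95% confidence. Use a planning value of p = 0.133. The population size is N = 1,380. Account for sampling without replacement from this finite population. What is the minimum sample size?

231

For a proportion with margin E = 0.04 at 95% confidence, z = 1.960.
n = p̂(1−p̂)(z/E)² = 0.133 × 0.867 × (1.960/0.04)² = 276.86 — call this n₀.
Finite-population correction with N = 1,380: n = n₀ / (1 + (n₀−1)/N) = 276.86 / 1.2 = 230.72
Round up: n = 231.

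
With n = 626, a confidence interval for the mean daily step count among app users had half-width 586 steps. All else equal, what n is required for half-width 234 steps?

n = 3926

Margin of error scales as 1/√n, so n₂ = n₁·(E₁/E₂)².
n₂ = 626 × (586/234)² = 626 × 6.271 = 3925.65
Round up: n₂ = 3926.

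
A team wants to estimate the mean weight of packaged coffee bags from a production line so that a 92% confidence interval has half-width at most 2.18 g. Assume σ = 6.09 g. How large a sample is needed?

n = 24

For a mean, the margin of error is E = z·σ/√n, so n = (zσ/E)².
At 92% confidence, z = 1.751.
n = (1.751 × 6.09 / 2.18)² = 23.93
Round up: n = 24.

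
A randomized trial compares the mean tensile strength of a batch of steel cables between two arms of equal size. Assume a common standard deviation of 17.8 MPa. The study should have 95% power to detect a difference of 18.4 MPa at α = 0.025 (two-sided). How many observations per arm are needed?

29 per group

For two equal groups, n per group = 2·((z_{α/2} + z_β)·σ/δ)².
z_{α/2} = 2.241; z_β = 1.645 (power 95%).
n = 2 × (3.886 × 17.8 / 18.4)² = 2 × 14.13 = 28.26
Round up: n = 29 per group.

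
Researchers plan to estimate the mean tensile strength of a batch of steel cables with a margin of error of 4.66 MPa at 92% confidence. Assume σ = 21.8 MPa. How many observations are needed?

For a mean, the margin of error is E = z·σ/√n, so n = (zσ/E)².
At 92% confidence, z = 1.751.
n = (1.751 × 21.8 / 4.66)² = 67.10
Round up: n = 68.

n = 68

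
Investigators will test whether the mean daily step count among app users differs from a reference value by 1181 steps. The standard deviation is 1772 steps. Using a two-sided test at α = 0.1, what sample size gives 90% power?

n = 20

For a one-sample z-test, n = ((z_{α/2} + z_β)·σ/δ)².
z_{α/2} = 1.645 (two-sided α = 0.1); z_β = 1.282 (power 90% → β = 0.1).
n = (2.927 × 1772 / 1181)² = 19.29
Round up: n = 20.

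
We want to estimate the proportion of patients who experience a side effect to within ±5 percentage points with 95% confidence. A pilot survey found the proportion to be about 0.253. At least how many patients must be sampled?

n = 291

For a proportion with margin E = 0.05 at 95% confidence, z = 1.960.
n = p̂(1−p̂)(z/E)² = 0.253 × 0.747 × (1.960/0.05)² = 290.41
Round up: n = 291.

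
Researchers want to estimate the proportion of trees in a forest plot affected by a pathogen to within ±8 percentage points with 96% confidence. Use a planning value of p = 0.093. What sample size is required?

56

For a proportion with margin E = 0.08 at 96% confidence, z = 2.054.
n = p̂(1−p̂)(z/E)² = 0.093 × 0.907 × (2.054/0.08)² = 55.60
Round up: n = 56.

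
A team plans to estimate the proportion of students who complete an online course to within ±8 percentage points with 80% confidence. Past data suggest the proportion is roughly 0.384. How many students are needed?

61

For a proportion with margin E = 0.08 at 80% confidence, z = 1.282.
n = p̂(1−p̂)(z/E)² = 0.384 × 0.616 × (1.282/0.08)² = 60.74
Round up: n = 61.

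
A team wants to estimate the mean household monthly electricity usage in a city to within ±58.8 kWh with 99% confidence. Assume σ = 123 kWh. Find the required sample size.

For a mean, the margin of error is E = z·σ/√n, so n = (zσ/E)².
At 99% confidence, z = 2.576.
n = (2.576 × 123 / 58.8)² = 29.04
Round up: n = 30.

n = 30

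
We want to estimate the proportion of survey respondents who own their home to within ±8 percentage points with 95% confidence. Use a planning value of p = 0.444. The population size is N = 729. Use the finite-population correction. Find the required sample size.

For a proportion with margin E = 0.08 at 95% confidence, z = 1.960.
n = p̂(1−p̂)(z/E)² = 0.444 × 0.556 × (1.960/0.08)² = 148.18 — call this n₀.
Finite-population correction with N = 729: n = n₀ / (1 + (n₀−1)/N) = 148.18 / 1.202 = 123.28
Round up: n = 124.

124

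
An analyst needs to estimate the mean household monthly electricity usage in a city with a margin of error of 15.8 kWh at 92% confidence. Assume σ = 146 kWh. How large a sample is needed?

For a mean, the margin of error is E = z·σ/√n, so n = (zσ/E)².
At 92% confidence, z = 1.751.
n = (1.751 × 146 / 15.8)² = 261.80
Round up: n = 262.

262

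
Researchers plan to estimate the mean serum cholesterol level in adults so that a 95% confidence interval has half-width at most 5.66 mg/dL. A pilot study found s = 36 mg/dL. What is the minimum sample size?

For a mean, the margin of error is E = z·σ/√n, so n = (zσ/E)².
At 95% confidence, z = 1.960.
n = (1.960 × 36 / 5.66)² = 155.41
Round up: n = 156.

156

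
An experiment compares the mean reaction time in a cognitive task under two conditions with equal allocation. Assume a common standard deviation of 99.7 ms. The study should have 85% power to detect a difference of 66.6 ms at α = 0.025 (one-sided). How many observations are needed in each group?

For two equal groups, n per group = 2·((z_α + z_β)·σ/δ)².
z_α = 1.960; z_β = 1.036 (power 85%).
n = 2 × (2.996 × 99.7 / 66.6)² = 2 × 20.12 = 40.24
Round up: n = 41 per group.

41 per group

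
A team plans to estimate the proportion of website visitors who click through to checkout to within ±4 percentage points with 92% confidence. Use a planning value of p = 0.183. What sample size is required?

For a proportion with margin E = 0.04 at 92% confidence, z = 1.751.
n = p̂(1−p̂)(z/E)² = 0.183 × 0.817 × (1.751/0.04)² = 286.50
Round up: n = 287.

287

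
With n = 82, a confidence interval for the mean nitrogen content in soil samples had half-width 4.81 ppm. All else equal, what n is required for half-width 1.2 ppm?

Margin of error scales as 1/√n, so n₂ = n₁·(E₁/E₂)².
n₂ = 82 × (4.81/1.2)² = 82 × 16.07 = 1317.74
Round up: n₂ = 1318.

1318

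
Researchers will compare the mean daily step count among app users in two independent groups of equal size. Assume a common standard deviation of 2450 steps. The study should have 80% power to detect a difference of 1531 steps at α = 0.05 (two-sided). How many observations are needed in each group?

41 per group

For two equal groups, n per group = 2·((z_{α/2} + z_β)·σ/δ)².
z_{α/2} = 1.960; z_β = 0.842 (power 80%).
n = 2 × (2.802 × 2450 / 1531)² = 2 × 20.11 = 40.22
Round up: n = 41 per group.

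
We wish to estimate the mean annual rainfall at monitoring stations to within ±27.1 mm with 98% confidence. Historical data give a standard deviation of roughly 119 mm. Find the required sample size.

For a mean, the margin of error is E = z·σ/√n, so n = (zσ/E)².
At 98% confidence, z = 2.326.
n = (2.326 × 119 / 27.1)² = 104.32
Round up: n = 105.

n = 105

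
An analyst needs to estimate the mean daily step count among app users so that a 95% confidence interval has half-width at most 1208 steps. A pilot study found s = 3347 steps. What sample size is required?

30

For a mean, the margin of error is E = z·σ/√n, so n = (zσ/E)².
At 95% confidence, z = 1.960.
n = (1.960 × 3347 / 1208)² = 29.49
Round up: n = 30.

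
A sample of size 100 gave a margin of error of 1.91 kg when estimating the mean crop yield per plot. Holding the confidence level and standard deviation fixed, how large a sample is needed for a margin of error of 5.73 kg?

n = 12

Margin of error scales as 1/√n, so n₂ = n₁·(E₁/E₂)².
n₂ = 100 × (1.91/5.73)² = 100 × 0.1111 = 11.11
Round up: n₂ = 12.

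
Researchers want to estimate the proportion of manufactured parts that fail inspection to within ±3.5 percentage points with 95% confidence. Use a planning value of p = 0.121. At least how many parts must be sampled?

For a proportion with margin E = 0.035 at 95% confidence, z = 1.960.
n = p̂(1−p̂)(z/E)² = 0.121 × 0.879 × (1.960/0.035)² = 333.54
Round up: n = 334.

n = 334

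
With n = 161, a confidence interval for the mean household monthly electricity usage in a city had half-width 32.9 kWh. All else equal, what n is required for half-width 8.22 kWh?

n = 2580

Margin of error scales as 1/√n, so n₂ = n₁·(E₁/E₂)².
n₂ = 161 × (32.9/8.22)² = 161 × 16.02 = 2579.22
Round up: n₂ = 2580.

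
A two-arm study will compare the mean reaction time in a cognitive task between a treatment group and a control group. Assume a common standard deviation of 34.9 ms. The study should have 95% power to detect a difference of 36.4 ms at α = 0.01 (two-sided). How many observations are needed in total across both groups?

66 total

For two equal groups, n per group = 2·((z_{α/2} + z_β)·σ/δ)².
z_{α/2} = 2.576; z_β = 1.645 (power 95%).
n = 2 × (4.221 × 34.9 / 36.4)² = 2 × 16.38 = 32.76
Round up: n = 33 per group.
Total across both groups: 2 × 33 = 66.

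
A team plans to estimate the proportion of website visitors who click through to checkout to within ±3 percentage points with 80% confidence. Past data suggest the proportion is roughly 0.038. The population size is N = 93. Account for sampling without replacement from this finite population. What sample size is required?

For a proportion with margin E = 0.03 at 80% confidence, z = 1.282.
n = p̂(1−p̂)(z/E)² = 0.038 × 0.962 × (1.282/0.03)² = 66.76 — call this n₀.
Finite-population correction with N = 93: n = n₀ / (1 + (n₀−1)/N) = 66.76 / 1.707 = 39.11
Round up: n = 40.

40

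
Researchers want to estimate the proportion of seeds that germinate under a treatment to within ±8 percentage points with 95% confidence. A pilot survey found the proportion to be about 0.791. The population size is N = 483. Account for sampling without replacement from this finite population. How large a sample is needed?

For a proportion with margin E = 0.08 at 95% confidence, z = 1.960.
n = p̂(1−p̂)(z/E)² = 0.791 × 0.209 × (1.960/0.08)² = 99.23 — call this n₀.
Finite-population correction with N = 483: n = n₀ / (1 + (n₀−1)/N) = 99.23 / 1.203 = 82.49
Round up: n = 83.

n = 83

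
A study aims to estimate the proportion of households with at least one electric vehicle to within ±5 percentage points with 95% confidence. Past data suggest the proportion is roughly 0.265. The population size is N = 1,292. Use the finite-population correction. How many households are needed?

For a proportion with margin E = 0.05 at 95% confidence, z = 1.960.
n = p̂(1−p̂)(z/E)² = 0.265 × 0.735 × (1.960/0.05)² = 299.30 — call this n₀.
Finite-population correction with N = 1,292: n = n₀ / (1 + (n₀−1)/N) = 299.30 / 1.231 = 243.14
Round up: n = 244.

244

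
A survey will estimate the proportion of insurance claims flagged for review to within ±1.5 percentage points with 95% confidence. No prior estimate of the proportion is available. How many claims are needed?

4269

For a proportion with margin E = 0.015 at 95% confidence, z = 1.960.
With no prior estimate, use p = 0.5, which maximizes p(1−p) at 0.25.
n = 0.25 × (z/E)² = 0.25 × (1.960/0.015)² = 4268.44
Round up: n = 4269.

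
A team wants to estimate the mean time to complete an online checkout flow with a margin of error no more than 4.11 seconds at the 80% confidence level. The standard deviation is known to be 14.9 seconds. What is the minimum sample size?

22

For a mean, the margin of error is E = z·σ/√n, so n = (zσ/E)².
At 80% confidence, z = 1.282.
n = (1.282 × 14.9 / 4.11)² = 21.60
Round up: n = 22.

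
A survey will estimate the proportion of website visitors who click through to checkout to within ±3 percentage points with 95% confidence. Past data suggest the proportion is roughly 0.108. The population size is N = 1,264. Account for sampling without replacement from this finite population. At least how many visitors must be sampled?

311

For a proportion with margin E = 0.03 at 95% confidence, z = 1.960.
n = p̂(1−p̂)(z/E)² = 0.108 × 0.892 × (1.960/0.03)² = 411.20 — call this n₀.
Finite-population correction with N = 1,264: n = n₀ / (1 + (n₀−1)/N) = 411.20 / 1.325 = 310.34
Round up: n = 311.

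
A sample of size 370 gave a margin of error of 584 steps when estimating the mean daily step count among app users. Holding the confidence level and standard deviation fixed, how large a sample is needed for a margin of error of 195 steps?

Margin of error scales as 1/√n, so n₂ = n₁·(E₁/E₂)².
n₂ = 370 × (584/195)² = 370 × 8.969 = 3318.53
Round up: n₂ = 3319.

3319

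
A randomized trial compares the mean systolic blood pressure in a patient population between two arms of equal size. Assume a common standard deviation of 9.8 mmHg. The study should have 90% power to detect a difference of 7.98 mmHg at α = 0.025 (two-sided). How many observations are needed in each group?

38 per group

For two equal groups, n per group = 2·((z_{α/2} + z_β)·σ/δ)².
z_{α/2} = 2.241; z_β = 1.282 (power 90%).
n = 2 × (3.523 × 9.8 / 7.98)² = 2 × 18.72 = 37.44
Round up: n = 38 per group.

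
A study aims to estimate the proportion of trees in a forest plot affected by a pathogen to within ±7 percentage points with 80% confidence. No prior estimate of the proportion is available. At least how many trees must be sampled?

For a proportion with margin E = 0.07 at 80% confidence, z = 1.282.
With no prior estimate, use p = 0.5, which maximizes p(1−p) at 0.25.
n = 0.25 × (z/E)² = 0.25 × (1.282/0.07)² = 83.85
Round up: n = 84.

84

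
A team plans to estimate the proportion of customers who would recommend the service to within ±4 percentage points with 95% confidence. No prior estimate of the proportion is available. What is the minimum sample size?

n = 601

For a proportion with margin E = 0.04 at 95% confidence, z = 1.960.
With no prior estimate, use p = 0.5, which maximizes p(1−p) at 0.25.
n = 0.25 × (z/E)² = 0.25 × (1.960/0.04)² = 600.25
Round up: n = 601.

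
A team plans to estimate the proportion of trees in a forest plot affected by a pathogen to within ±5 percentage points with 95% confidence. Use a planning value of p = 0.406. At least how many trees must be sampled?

371

For a proportion with margin E = 0.05 at 95% confidence, z = 1.960.
n = p̂(1−p̂)(z/E)² = 0.406 × 0.594 × (1.960/0.05)² = 370.58
Round up: n = 371.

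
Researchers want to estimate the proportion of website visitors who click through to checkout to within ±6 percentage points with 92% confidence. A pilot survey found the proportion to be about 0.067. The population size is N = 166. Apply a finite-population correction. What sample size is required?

41

For a proportion with margin E = 0.06 at 92% confidence, z = 1.751.
n = p̂(1−p̂)(z/E)² = 0.067 × 0.933 × (1.751/0.06)² = 53.24 — call this n₀.
Finite-population correction with N = 166: n = n₀ / (1 + (n₀−1)/N) = 53.24 / 1.315 = 40.49
Round up: n = 41.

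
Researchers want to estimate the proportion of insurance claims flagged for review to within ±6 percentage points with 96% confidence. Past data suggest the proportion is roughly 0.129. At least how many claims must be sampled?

For a proportion with margin E = 0.06 at 96% confidence, z = 2.054.
n = p̂(1−p̂)(z/E)² = 0.129 × 0.871 × (2.054/0.06)² = 131.68
Round up: n = 132.

132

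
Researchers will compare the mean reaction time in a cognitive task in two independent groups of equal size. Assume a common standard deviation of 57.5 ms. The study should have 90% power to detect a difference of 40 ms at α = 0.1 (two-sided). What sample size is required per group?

36 per group

For two equal groups, n per group = 2·((z_{α/2} + z_β)·σ/δ)².
z_{α/2} = 1.645; z_β = 1.282 (power 90%).
n = 2 × (2.927 × 57.5 / 40)² = 2 × 17.70 = 35.40
Round up: n = 36 per group.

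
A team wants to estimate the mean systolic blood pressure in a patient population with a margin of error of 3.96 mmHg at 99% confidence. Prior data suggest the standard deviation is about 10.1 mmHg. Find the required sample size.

44

For a mean, the margin of error is E = z·σ/√n, so n = (zσ/E)².
At 99% confidence, z = 2.576.
n = (2.576 × 10.1 / 3.96)² = 43.17
Round up: n = 44.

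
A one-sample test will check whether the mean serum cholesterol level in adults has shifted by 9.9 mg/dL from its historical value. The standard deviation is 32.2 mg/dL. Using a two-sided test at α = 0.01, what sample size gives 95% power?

For a one-sample z-test, n = ((z_{α/2} + z_β)·σ/δ)².
z_{α/2} = 2.576 (two-sided α = 0.01); z_β = 1.645 (power 95% → β = 0.05).
n = (4.221 × 32.2 / 9.9)² = 188.48
Round up: n = 189.

189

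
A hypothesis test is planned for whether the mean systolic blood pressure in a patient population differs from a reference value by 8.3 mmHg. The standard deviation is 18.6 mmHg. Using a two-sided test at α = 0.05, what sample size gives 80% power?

For a one-sample z-test, n = ((z_{α/2} + z_β)·σ/δ)².
z_{α/2} = 1.960 (two-sided α = 0.05); z_β = 0.842 (power 80% → β = 0.2).
n = (2.802 × 18.6 / 8.3)² = 39.43
Round up: n = 40.

40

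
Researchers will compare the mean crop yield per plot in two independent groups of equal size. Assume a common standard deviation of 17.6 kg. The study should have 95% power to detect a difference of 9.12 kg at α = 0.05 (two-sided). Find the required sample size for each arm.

97 per group

For two equal groups, n per group = 2·((z_{α/2} + z_β)·σ/δ)².
z_{α/2} = 1.960; z_β = 1.645 (power 95%).
n = 2 × (3.605 × 17.6 / 9.12)² = 2 × 48.40 = 96.80
Round up: n = 97 per group.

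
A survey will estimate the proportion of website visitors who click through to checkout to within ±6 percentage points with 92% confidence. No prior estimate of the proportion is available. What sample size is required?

n = 213

For a proportion with margin E = 0.06 at 92% confidence, z = 1.751.
With no prior estimate, use p = 0.5, which maximizes p(1−p) at 0.25.
n = 0.25 × (z/E)² = 0.25 × (1.751/0.06)² = 212.92
Round up: n = 213.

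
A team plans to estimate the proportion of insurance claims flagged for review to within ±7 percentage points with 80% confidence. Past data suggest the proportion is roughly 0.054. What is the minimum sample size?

For a proportion with margin E = 0.07 at 80% confidence, z = 1.282.
n = p̂(1−p̂)(z/E)² = 0.054 × 0.946 × (1.282/0.07)² = 17.13
Round up: n = 18.

18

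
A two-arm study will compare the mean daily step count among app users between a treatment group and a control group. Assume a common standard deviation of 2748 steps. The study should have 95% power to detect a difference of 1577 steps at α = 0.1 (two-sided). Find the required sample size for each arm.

66 per group

For two equal groups, n per group = 2·((z_{α/2} + z_β)·σ/δ)².
z_{α/2} = 1.645; z_β = 1.645 (power 95%).
n = 2 × (3.290 × 2748 / 1577)² = 2 × 32.87 = 65.74
Round up: n = 66 per group.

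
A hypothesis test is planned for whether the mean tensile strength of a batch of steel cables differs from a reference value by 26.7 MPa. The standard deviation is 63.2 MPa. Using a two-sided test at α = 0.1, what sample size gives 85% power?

41

For a one-sample z-test, n = ((z_{α/2} + z_β)·σ/δ)².
z_{α/2} = 1.645 (two-sided α = 0.1); z_β = 1.036 (power 85% → β = 0.15).
n = (2.681 × 63.2 / 26.7)² = 40.27
Round up: n = 41.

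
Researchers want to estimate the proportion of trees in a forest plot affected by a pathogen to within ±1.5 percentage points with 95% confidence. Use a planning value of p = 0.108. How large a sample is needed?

For a proportion with margin E = 0.015 at 95% confidence, z = 1.960.
n = p̂(1−p̂)(z/E)² = 0.108 × 0.892 × (1.960/0.015)² = 1644.82
Round up: n = 1645.

1645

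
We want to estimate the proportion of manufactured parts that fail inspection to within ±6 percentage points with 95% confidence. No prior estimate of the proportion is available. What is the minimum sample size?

267

For a proportion with margin E = 0.06 at 95% confidence, z = 1.960.
With no prior estimate, use p = 0.5, which maximizes p(1−p) at 0.25.
n = 0.25 × (z/E)² = 0.25 × (1.960/0.06)² = 266.78
Round up: n = 267.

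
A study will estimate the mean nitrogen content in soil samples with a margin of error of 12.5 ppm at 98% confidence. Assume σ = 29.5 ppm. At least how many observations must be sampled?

31

For a mean, the margin of error is E = z·σ/√n, so n = (zσ/E)².
At 98% confidence, z = 2.326.
n = (2.326 × 29.5 / 12.5)² = 30.13
Round up: n = 31.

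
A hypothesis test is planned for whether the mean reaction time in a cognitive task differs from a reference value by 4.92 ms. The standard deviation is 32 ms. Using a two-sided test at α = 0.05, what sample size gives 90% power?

For a one-sample z-test, n = ((z_{α/2} + z_β)·σ/δ)².
z_{α/2} = 1.960 (two-sided α = 0.05); z_β = 1.282 (power 90% → β = 0.1).
n = (3.242 × 32 / 4.92)² = 444.63
Round up: n = 445.

n = 445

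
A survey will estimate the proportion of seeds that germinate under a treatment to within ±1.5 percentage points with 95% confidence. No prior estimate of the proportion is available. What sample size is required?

For a proportion with margin E = 0.015 at 95% confidence, z = 1.960.
With no prior estimate, use p = 0.5, which maximizes p(1−p) at 0.25.
n = 0.25 × (z/E)² = 0.25 × (1.960/0.015)² = 4268.44
Round up: n = 4269.

4269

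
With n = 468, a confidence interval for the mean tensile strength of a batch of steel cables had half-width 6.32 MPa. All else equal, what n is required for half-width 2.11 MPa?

4199

Margin of error scales as 1/√n, so n₂ = n₁·(E₁/E₂)².
n₂ = 468 × (6.32/2.11)² = 468 × 8.972 = 4198.90
Round up: n₂ = 4199.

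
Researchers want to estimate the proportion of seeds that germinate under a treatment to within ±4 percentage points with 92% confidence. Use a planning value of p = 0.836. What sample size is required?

For a proportion with margin E = 0.04 at 92% confidence, z = 1.751.
n = p̂(1−p̂)(z/E)² = 0.836 × 0.164 × (1.751/0.04)² = 262.73
Round up: n = 263.

n = 263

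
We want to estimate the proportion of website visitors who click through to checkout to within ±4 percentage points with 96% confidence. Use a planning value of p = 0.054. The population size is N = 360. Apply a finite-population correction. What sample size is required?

For a proportion with margin E = 0.04 at 96% confidence, z = 2.054.
n = p̂(1−p̂)(z/E)² = 0.054 × 0.946 × (2.054/0.04)² = 134.70 — call this n₀.
Finite-population correction with N = 360: n = n₀ / (1 + (n₀−1)/N) = 134.70 / 1.371 = 98.25
Round up: n = 99.

99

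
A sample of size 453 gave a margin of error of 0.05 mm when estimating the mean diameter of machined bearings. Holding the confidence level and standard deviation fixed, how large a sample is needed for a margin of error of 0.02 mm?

2832

Margin of error scales as 1/√n, so n₂ = n₁·(E₁/E₂)².
n₂ = 453 × (0.05/0.02)² = 453 × 6.25 = 2831.25
Round up: n₂ = 2832.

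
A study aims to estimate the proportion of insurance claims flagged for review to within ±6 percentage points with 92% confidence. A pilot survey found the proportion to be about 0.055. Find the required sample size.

45

For a proportion with margin E = 0.06 at 92% confidence, z = 1.751.
n = p̂(1−p̂)(z/E)² = 0.055 × 0.945 × (1.751/0.06)² = 44.27
Round up: n = 45.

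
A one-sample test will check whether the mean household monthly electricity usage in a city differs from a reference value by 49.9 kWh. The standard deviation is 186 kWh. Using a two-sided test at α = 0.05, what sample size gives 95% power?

181

For a one-sample z-test, n = ((z_{α/2} + z_β)·σ/δ)².
z_{α/2} = 1.960 (two-sided α = 0.05); z_β = 1.645 (power 95% → β = 0.05).
n = (3.605 × 186 / 49.9)² = 180.57
Round up: n = 181.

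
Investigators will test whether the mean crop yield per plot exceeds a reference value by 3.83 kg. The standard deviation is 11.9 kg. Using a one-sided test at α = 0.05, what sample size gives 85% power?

70

For a one-sample z-test, n = ((z_α + z_β)·σ/δ)².
z_α = 1.645 (one-sided α = 0.05); z_β = 1.036 (power 85% → β = 0.15).
n = (2.681 × 11.9 / 3.83)² = 69.39
Round up: n = 70.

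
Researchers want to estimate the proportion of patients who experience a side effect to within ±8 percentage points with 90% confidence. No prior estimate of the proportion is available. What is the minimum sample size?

106

For a proportion with margin E = 0.08 at 90% confidence, z = 1.645.
With no prior estimate, use p = 0.5, which maximizes p(1−p) at 0.25.
n = 0.25 × (z/E)² = 0.25 × (1.645/0.08)² = 105.70
Round up: n = 106.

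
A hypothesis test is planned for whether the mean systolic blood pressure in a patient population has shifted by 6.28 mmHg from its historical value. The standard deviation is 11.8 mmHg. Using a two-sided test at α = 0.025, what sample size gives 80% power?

34

For a one-sample z-test, n = ((z_{α/2} + z_β)·σ/δ)².
z_{α/2} = 2.241 (two-sided α = 0.025); z_β = 0.842 (power 80% → β = 0.2).
n = (3.083 × 11.8 / 6.28)² = 33.56
Round up: n = 34.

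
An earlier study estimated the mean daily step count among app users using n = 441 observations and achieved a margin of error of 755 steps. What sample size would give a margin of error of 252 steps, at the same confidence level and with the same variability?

n = 3959

Margin of error scales as 1/√n, so n₂ = n₁·(E₁/E₂)².
n₂ = 441 × (755/252)² = 441 × 8.976 = 3958.42
Round up: n₂ = 3959.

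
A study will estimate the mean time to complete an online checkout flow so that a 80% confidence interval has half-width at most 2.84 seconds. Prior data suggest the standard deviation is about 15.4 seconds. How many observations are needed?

For a mean, the margin of error is E = z·σ/√n, so n = (zσ/E)².
At 80% confidence, z = 1.282.
n = (1.282 × 15.4 / 2.84)² = 48.33
Round up: n = 49.

49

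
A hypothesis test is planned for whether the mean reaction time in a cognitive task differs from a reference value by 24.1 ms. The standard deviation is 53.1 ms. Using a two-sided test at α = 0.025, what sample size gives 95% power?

For a one-sample z-test, n = ((z_{α/2} + z_β)·σ/δ)².
z_{α/2} = 2.241 (two-sided α = 0.025); z_β = 1.645 (power 95% → β = 0.05).
n = (3.886 × 53.1 / 24.1)² = 73.31
Round up: n = 74.

n = 74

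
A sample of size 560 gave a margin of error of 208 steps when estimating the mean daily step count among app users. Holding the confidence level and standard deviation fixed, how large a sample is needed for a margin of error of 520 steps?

Margin of error scales as 1/√n, so n₂ = n₁·(E₁/E₂)².
n₂ = 560 × (208/520)² = 560 × 0.16 = 89.60
Round up: n₂ = 90.

90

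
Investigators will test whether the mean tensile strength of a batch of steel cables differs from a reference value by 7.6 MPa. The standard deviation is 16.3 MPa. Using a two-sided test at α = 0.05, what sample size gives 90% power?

For a one-sample z-test, n = ((z_{α/2} + z_β)·σ/δ)².
z_{α/2} = 1.960 (two-sided α = 0.05); z_β = 1.282 (power 90% → β = 0.1).
n = (3.242 × 16.3 / 7.6)² = 48.35
Round up: n = 49.

n = 49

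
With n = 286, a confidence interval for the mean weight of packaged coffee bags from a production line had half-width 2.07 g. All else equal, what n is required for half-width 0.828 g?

Margin of error scales as 1/√n, so n₂ = n₁·(E₁/E₂)².
n₂ = 286 × (2.07/0.828)² = 286 × 6.25 = 1787.50
Round up: n₂ = 1788.

1788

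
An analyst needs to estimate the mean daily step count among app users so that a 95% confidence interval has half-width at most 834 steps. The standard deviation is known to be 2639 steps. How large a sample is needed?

For a mean, the margin of error is E = z·σ/√n, so n = (zσ/E)².
At 95% confidence, z = 1.960.
n = (1.960 × 2639 / 834)² = 38.46
Round up: n = 39.

n = 39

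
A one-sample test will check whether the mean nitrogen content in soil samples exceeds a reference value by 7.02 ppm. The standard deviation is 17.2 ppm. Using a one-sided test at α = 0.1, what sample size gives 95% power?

For a one-sample z-test, n = ((z_α + z_β)·σ/δ)².
z_α = 1.282 (one-sided α = 0.1); z_β = 1.645 (power 95% → β = 0.05).
n = (2.927 × 17.2 / 7.02)² = 51.43
Round up: n = 52.

52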